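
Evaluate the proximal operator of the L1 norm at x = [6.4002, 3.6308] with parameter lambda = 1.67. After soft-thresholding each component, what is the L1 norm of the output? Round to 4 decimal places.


Soft-thresholding with lambda = 1.67:
prox(6.4002) = sign(6.4002)*max(|6.4002| - 1.67, 0) = 4.7302
prox(3.6308) = sign(3.6308)*max(|3.6308| - 1.67, 0) = 1.9608
prox(x) = [4.7302, 1.9608]
||prox(x)||_1 = 4.7302 + 1.9608 = 6.691


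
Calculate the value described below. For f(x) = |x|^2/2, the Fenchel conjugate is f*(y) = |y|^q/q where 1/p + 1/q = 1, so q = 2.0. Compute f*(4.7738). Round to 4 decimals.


The conjugate exponent q satisfies 1/p + 1/q = 1.
p = 2, so q = 2/(2 - 1) = 2.0
|y|^q = 4.7738^2.0 = 22.7892
f*(4.7738) = 22.7892 / 2.0 = 11.3946


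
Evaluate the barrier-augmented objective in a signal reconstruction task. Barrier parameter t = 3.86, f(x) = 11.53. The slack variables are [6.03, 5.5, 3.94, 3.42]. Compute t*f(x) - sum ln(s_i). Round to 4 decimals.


Step 1: Compute log-barrier.
ln values: [1.7967, 1.7047, 1.3712, 1.2296]
phi = -(1.7967 + 1.7047 + 1.3712 + 1.2296) = -6.1023
Step 2: Compute augmented objective.
t*f(x) = 3.86*11.53 = 44.5058
Total = 44.5058 - 6.1023 = 38.4035


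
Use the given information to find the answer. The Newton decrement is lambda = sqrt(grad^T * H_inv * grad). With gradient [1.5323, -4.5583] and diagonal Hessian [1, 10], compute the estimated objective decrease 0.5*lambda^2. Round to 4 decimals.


Step 1: H is diagonal, so H^(-1) * g = [1.5323, -0.4558].
Step 2: g^T H^(-1) g = sum_i g_i^2 / H_ii
  = (1.5323)^2/1 + (-4.5583)^2/10
  = 2.3479 + 2.0778 = 4.4258
Step 3: Objective decrease = 0.5 * g^T H^(-1) g = 2.2129


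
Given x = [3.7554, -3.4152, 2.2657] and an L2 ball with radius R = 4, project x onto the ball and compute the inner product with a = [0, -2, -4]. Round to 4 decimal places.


Step 1: Compute ||x|| (intermediates to 6 decimals).
||x|| = sqrt(3.7554^2 + (-3.4152)^2 + 2.2657^2) = 5.558778
Step 2: Project.
Since ||x|| > R, scale = R/||x|| = 4/5.558778 = 0.719583, proj(x) = scale * x
proj(x) = [2.702322, -2.45752, 1.630359]
Step 3: Dot product.
a^T * proj(x) = 0*2.702322 - 2*(-2.45752) - 4*1.630359 = -1.6064


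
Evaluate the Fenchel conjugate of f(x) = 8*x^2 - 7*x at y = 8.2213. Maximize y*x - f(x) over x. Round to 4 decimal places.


f*(y) = sup_x {y*x - a*x^2 - b*x} = sup_x {(y-b)*x - a*x^2}
FOC: (y - b) - 2a*x = 0 => x* = (y - b)/(2a)
x* = (8.2213 + 7)/(2*8) = 0.9513
f*(8.2213) = (y-b)^2/(4a) = (8.2213 + 7)^2/(4*8)
= 231.688/32 = 7.2402


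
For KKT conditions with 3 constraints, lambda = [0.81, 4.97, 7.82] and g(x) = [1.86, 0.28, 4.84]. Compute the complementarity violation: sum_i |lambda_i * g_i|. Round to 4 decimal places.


KKT complementary slackness check:
lambda_1 * g_1 = 0.81 * 1.86 = 1.5066
lambda_2 * g_2 = 4.97 * 0.28 = 1.3916
lambda_3 * g_3 = 7.82 * 4.84 = 37.8488
Total violation = 1.5066 + 1.3916 + 37.8488 = 40.747


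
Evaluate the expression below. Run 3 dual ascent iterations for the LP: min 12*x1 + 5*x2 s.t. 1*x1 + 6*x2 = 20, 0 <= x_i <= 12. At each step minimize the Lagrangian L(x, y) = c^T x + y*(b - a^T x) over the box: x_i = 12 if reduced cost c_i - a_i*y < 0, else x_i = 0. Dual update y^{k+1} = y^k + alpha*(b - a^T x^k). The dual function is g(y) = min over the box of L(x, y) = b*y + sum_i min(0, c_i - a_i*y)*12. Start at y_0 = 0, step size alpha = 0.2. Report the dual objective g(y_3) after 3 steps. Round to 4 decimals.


Dual ascent for LP: min 12*x1 + 5*x2, 1*x1 + 6*x2 = 20, 0 <= x_i <= 12
Step 1: y^k = 0.0, reduced costs: (12.0, 5.0)
  x^k = (0.0, 0.0), subgradient = b - a^T x = 20.0
  y^{k+1} = 0.0 + 0.2*20.0 = 4.0
Step 2: y^k = 4.0, reduced costs: (8.0, -19.0)
  x^k = (0.0, 12.0), subgradient = b - a^T x = -52.0
  y^{k+1} = 4.0 + 0.2*-52.0 = -6.4
Step 3: y^k = -6.4, reduced costs: (18.4, 43.4)
  x^k = (0.0, 0.0), subgradient = b - a^T x = 20.0
  y^{k+1} = -6.4 + 0.2*20.0 = -2.4
Dual objective at y_3 = -2.4: reduced costs (14.4, 19.4), box minimizer x = (0.0, 0.0)
g(y_3) = b*y + (c1 - a1*y)*x1 + (c2 - a2*y)*x2 = 20*(-2.4) + 14.4*0.0 + 19.4*0.0 = -48.0 + 0.0 + 0.0 = -48.0


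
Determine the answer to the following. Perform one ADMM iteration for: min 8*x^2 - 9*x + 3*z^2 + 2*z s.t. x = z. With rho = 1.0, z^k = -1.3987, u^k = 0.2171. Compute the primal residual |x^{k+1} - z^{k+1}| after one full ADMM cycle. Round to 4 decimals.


ADMM iteration with rho = 1.0, z^k = -1.3987, u^k = 0.2171
Step 1: x-update.
Minimize 8*x^2 - 9*x + (1.0/2)*(x + 1.3987 + 0.2171)^2
FOC: (2*8 + 1.0)*x = 9 + 1.0*(-1.3987 - 0.2171)
x^{k+1} = 0.4344
Step 2: z-update.
Minimize 3*z^2 + 2*z + (1.0/2)*(0.4344 - z + 0.2171)^2
FOC: (2*3 + 1.0)*z = -2 + 1.0*(0.4344 + 0.2171)
z^{k+1} = -0.1926
Step 3: u-update.
u^{k+1} = 0.2171 + 0.4344 + 0.1926 = 0.8441
Step 4: Primal residual = |0.4344 + 0.1926| = 0.627


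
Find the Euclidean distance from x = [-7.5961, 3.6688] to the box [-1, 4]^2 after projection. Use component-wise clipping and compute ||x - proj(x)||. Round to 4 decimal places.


Project each component onto [-1, 4].
clip(-7.5961) = -1.0, clip(3.6688) = 3.6688
Projection = [-1.0, 3.6688]
Squared diffs: [43.5085, 0.0]
Distance = sqrt(43.5085) = 6.5961


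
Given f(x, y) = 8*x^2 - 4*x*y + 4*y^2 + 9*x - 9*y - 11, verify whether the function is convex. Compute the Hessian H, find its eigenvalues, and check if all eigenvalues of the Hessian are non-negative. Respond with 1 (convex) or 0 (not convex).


The Hessian of f(x,y) = 8*x^2 - 4*x*y + 4*y^2 + 9*x - 9*y - 11 is:
H = [[16, -4], [-4, 8]]
Trace = 16 + 8 = 24
Determinant = 16*8 - (-4)^2 = 112
Discriminant = (24)^2 - 4*112 = 128.0
Eigenvalues: lambda_1 = 6.3431, lambda_2 = 17.6569
The function is convex.

1


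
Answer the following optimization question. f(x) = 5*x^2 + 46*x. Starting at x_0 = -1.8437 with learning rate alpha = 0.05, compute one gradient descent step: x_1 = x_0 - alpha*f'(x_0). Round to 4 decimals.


We compute the gradient at x_0 and apply the update.
f'(x) = 10*x + 46
f'(-1.8437) = 10*-1.8437 + 46 = 27.563
x_1 = -1.8437 - 0.05*27.563 = -3.2219


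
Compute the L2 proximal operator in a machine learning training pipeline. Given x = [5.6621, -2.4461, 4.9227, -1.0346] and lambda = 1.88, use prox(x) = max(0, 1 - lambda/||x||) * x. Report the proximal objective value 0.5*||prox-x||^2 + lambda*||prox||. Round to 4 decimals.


Step 1: Compute ||x||.
||x|| = 7.959
Step 2: Compute scaling factor.
scale = max(0, 1 - 1.88/7.959) = 0.7638
Step 3: prox(x) = [4.3247, -1.8683, 3.7599, -0.7902]
||prox(x)|| = 6.079
Step 4: Proximal objective.
0.5*||prox-x||^2 = 1.7672
lambda*||prox|| = 11.4285
Total = 13.1958


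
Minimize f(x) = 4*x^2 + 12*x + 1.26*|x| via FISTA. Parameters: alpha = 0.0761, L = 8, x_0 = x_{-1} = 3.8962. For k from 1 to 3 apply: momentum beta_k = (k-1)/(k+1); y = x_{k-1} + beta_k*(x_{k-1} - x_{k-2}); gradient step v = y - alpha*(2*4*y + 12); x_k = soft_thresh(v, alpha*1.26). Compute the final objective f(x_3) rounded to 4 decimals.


FISTA on f(x) = 4*x^2 + 12*x + 1.26*|x|
L = 8, alpha = 0.0761
Iteration 1: beta = 0.0, y = 3.8962 + 0.0*(3.8962 - 3.8962) = 3.8962
  grad(y) = 43.1696, v = y - alpha*grad = 0.611
  prox(v) = soft_thresh(0.611, 0.0959) = 0.5151
Iteration 2: beta = 0.3333, y = 0.5151 + 0.3333*(0.5151 - 3.8962) = -0.6119
  grad(y) = 7.1046, v = y - alpha*grad = -1.1526
  prox(v) = soft_thresh(-1.1526, 0.0959) = -1.0567
Iteration 3: beta = 0.5, y = -1.0567 + 0.5*(-1.0567 - 0.5151) = -1.8426
  grad(y) = -2.7408, v = y - alpha*grad = -1.634
  prox(v) = soft_thresh(-1.634, 0.0959) = -1.5381
f(x_3) = 4*(-1.5381)^2 + 12*(-1.5381) + 1.26*|-1.5381| = -7.0561


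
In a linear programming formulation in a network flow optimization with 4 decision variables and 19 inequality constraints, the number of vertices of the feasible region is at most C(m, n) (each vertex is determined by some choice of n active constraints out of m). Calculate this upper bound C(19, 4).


Each vertex corresponds to some choice of n active constraints out of m, so the number of vertices is at most C(m, n) = m! / (n!(m-n)!).
m = 19, n = 4
Numerator: 19 * 18 * 17 * 16
Denominator: 4! = 24
C(19, 4) = 3876


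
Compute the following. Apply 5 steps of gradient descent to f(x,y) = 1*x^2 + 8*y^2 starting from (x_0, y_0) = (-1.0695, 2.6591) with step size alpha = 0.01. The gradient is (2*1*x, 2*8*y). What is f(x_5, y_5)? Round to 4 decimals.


Gradient descent on f(x,y) = 1*x^2 + 8*y^2.
Starting point: (-1.0695, 2.6591), alpha = 0.01
Step 1: grad_x = 2*1*-1.0695 = -2.139, grad_y = 2*8*2.6591 = 42.5456
  x_1 = -1.0695 - 0.01*-2.139 = -1.0481
  y_1 = 2.6591 - 0.01*42.5456 = 2.2336
Step 2: grad_x = 2*1*-1.0481 = -2.0962, grad_y = 2*8*2.2336 = 35.7383
  x_2 = -1.0481 - 0.01*-2.0962 = -1.0271
  y_2 = 2.2336 - 0.01*35.7383 = 1.8763
Step 3: grad_x = 2*1*-1.0271 = -2.0543, grad_y = 2*8*1.8763 = 30.0202
  x_3 = -1.0271 - 0.01*-2.0543 = -1.0066
  y_3 = 1.8763 - 0.01*30.0202 = 1.5761
Step 4: grad_x = 2*1*-1.0066 = -2.0132, grad_y = 2*8*1.5761 = 25.2169
  x_4 = -1.0066 - 0.01*-2.0132 = -0.9865
  y_4 = 1.5761 - 0.01*25.2169 = 1.3239
Step 5: grad_x = 2*1*-0.9865 = -1.9729, grad_y = 2*8*1.3239 = 21.1822
  x_5 = -0.9865 - 0.01*-1.9729 = -0.9667
  y_5 = 1.3239 - 0.01*21.1822 = 1.1121
f(-0.9667, 1.1121) = 1*(-0.9667)^2 + 8*1.1121^2 = 10.8281


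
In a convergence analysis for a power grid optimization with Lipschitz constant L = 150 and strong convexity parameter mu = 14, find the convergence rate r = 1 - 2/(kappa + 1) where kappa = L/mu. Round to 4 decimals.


Step 1: Compute the condition number.
kappa = L/mu = 150/14 = 10.7143
Step 2: Compute the convergence rate.
r = 1 - 2/(kappa + 1) = 1 - 2*mu/(L + mu) = (L - mu)/(L + mu) = 136/164 = 0.8293


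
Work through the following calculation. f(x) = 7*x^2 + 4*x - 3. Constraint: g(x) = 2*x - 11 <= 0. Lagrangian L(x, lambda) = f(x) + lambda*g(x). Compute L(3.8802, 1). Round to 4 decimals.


Step 1: Evaluate f(x).
f(3.8802) = 7*3.8802^2 + 4*3.8802 - 3 = 117.9125
Step 2: Evaluate g(x).
g(3.8802) = 2*3.8802 - 11 = -3.2396
Step 3: Compute Lagrangian.
L = 117.9125 + 1*-3.2396 = 114.6729


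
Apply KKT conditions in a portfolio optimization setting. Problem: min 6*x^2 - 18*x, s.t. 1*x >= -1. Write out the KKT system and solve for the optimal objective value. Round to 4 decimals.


Step 1: Try lambda = 0 (constraint inactive).
Stationarity: 2*6*x - 18 = 0
x* = 18/(2*6) = 1.5
Check constraint: 1*1.5 = 1.5 >= -1 -- satisfied.
Step 2: Compute optimal value.
f(x*) = 6*1.5^2 - 18*1.5 = -13.5


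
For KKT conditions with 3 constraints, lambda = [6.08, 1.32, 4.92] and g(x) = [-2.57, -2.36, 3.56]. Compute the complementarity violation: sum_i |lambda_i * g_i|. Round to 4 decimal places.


KKT complementary slackness check:
lambda_1 * g_1 = 6.08 * -2.57 = -15.6256
lambda_2 * g_2 = 1.32 * -2.36 = -3.1152
lambda_3 * g_3 = 4.92 * 3.56 = 17.5152
Total violation = 15.6256 + 3.1152 + 17.5152 = 36.256


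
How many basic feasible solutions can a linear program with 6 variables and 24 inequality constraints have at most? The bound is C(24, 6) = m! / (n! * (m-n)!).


Each vertex corresponds to some choice of n active constraints out of m, so the number of vertices is at most C(m, n) = m! / (n!(m-n)!).
m = 24, n = 6
Numerator: 24 * 23 * 22 * 21 * 20 * 19
Denominator: 6! = 720
C(24, 6) = 134596


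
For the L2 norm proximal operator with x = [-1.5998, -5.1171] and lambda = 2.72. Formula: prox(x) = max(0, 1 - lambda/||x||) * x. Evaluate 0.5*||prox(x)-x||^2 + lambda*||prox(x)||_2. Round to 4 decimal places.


Step 1: Compute ||x||.
||x|| = 5.3613
Step 2: Compute scaling factor.
scale = max(0, 1 - 2.72/5.3613) = 0.4927
Step 3: prox(x) = [-0.7882, -2.521]
||prox(x)|| = 2.6413
Step 4: Proximal objective.
0.5*||prox-x||^2 = 3.6992
lambda*||prox|| = 7.1843
Total = 10.8837


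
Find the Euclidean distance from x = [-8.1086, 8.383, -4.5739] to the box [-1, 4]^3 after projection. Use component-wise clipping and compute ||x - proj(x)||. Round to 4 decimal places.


Project each component onto [-1, 4].
clip(-8.1086) = -1.0, clip(8.383) = 4.0, clip(-4.5739) = -1.0
Projection = [-1.0, 4.0, -1.0]
Squared diffs: [50.5322, 19.2107, 12.7728]
Distance = sqrt(82.5157) = 9.0838


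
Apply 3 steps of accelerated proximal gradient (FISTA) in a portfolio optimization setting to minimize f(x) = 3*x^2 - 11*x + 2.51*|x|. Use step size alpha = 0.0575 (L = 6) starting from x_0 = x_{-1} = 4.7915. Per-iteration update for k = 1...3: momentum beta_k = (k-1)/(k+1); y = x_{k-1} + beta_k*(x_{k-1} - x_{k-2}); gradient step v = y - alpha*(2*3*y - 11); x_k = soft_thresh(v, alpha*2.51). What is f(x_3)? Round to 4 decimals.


FISTA on f(x) = 3*x^2 - 11*x + 2.51*|x|
L = 6, alpha = 0.0575
Iteration 1: beta = 0.0, y = 4.7915 + 0.0*(4.7915 - 4.7915) = 4.7915
  grad(y) = 17.749, v = y - alpha*grad = 3.7709
  prox(v) = soft_thresh(3.7709, 0.1443) = 3.6266
Iteration 2: beta = 0.3333, y = 3.6266 + 0.3333*(3.6266 - 4.7915) = 3.2383
  grad(y) = 8.4299, v = y - alpha*grad = 2.7536
  prox(v) = soft_thresh(2.7536, 0.1443) = 2.6093
Iteration 3: beta = 0.5, y = 2.6093 + 0.5*(2.6093 - 3.6266) = 2.1006
  grad(y) = 1.6036, v = y - alpha*grad = 2.0084
  prox(v) = soft_thresh(2.0084, 0.1443) = 1.8641
f(x_3) = 3*1.8641^2 - 11*1.8641 + 2.51*|1.8641| = -5.4017


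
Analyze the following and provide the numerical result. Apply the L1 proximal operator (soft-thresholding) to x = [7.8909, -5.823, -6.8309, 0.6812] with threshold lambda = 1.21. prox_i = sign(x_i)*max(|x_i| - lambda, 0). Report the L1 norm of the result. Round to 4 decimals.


Soft-thresholding with lambda = 1.21:
prox(7.8909) = sign(7.8909)*max(|7.8909| - 1.21, 0) = 6.6809
prox(-5.823) = sign(-5.823)*max(|-5.823| - 1.21, 0) = -4.613
prox(-6.8309) = sign(-6.8309)*max(|-6.8309| - 1.21, 0) = -5.6209
prox(0.6812) = sign(0.6812)*max(|0.6812| - 1.21, 0) = 0.0
prox(x) = [6.6809, -4.613, -5.6209, 0.0]
||prox(x)||_1 = 6.6809 + 4.613 + 5.6209 + 0.0 = 16.9148


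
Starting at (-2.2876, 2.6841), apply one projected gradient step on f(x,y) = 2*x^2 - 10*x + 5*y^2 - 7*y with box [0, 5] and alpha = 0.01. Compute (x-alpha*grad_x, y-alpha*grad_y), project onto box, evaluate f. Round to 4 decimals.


Step 1: Compute gradient at (-2.2876, 2.6841).
grad_x = 2*2*-2.2876 - 10 = -19.1504
grad_y = 2*5*2.6841 - 7 = 19.841
Step 2: Gradient step.
x_raw = -2.2876 - 0.01*-19.1504 = -2.0961
y_raw = 2.6841 - 0.01*19.841 = 2.4857
Step 3: Project onto [0, 5].
x_proj = clip(-2.0961) = 0.0
y_proj = clip(2.4857) = 2.4857
Step 4: Evaluate f.
f(0.0, 2.4857) = 13.4934


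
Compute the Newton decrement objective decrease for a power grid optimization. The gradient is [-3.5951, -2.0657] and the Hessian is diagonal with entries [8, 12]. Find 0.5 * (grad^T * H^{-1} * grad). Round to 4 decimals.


Step 1: H is diagonal, so H^(-1) * g = [-0.4494, -0.1721].
Step 2: g^T H^(-1) g = sum_i g_i^2 / H_ii
  = (-3.5951)^2/8 + (-2.0657)^2/12
  = 1.6156 + 0.3556 = 1.9712
Step 3: Objective decrease = 0.5 * g^T H^(-1) g = 0.9856


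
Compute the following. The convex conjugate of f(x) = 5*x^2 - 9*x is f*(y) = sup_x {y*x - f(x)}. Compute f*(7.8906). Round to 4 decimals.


f*(y) = sup_x {y*x - a*x^2 - b*x} = sup_x {(y-b)*x - a*x^2}
FOC: (y - b) - 2a*x = 0 => x* = (y - b)/(2a)
x* = (7.8906 + 9)/(2*5) = 1.6891
f*(7.8906) = (y-b)^2/(4a) = (7.8906 + 9)^2/(4*5)
= 285.2924/20 = 14.2646


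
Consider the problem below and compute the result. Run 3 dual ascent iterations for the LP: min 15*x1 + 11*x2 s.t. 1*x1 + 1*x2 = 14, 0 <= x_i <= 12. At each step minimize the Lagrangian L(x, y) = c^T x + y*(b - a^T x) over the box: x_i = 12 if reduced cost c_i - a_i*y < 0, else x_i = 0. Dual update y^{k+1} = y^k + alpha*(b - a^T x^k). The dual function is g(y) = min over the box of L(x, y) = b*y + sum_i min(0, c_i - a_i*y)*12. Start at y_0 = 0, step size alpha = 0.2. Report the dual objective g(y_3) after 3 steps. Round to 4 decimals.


Dual ascent for LP: min 15*x1 + 11*x2, 1*x1 + 1*x2 = 14, 0 <= x_i <= 12
Step 1: y^k = 0.0, reduced costs: (15.0, 11.0)
  x^k = (0.0, 0.0), subgradient = b - a^T x = 14.0
  y^{k+1} = 0.0 + 0.2*14.0 = 2.8
Step 2: y^k = 2.8, reduced costs: (12.2, 8.2)
  x^k = (0.0, 0.0), subgradient = b - a^T x = 14.0
  y^{k+1} = 2.8 + 0.2*14.0 = 5.6
Step 3: y^k = 5.6, reduced costs: (9.4, 5.4)
  x^k = (0.0, 0.0), subgradient = b - a^T x = 14.0
  y^{k+1} = 5.6 + 0.2*14.0 = 8.4
Dual objective at y_3 = 8.4: reduced costs (6.6, 2.6), box minimizer x = (0.0, 0.0)
g(y_3) = b*y + (c1 - a1*y)*x1 + (c2 - a2*y)*x2 = 14*8.4 + 6.6*0.0 + 2.6*0.0 = 117.6 + 0.0 + 0.0 = 117.6


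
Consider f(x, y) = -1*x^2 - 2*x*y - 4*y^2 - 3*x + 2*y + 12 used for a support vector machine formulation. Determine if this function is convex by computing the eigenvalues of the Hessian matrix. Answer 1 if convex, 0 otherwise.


The Hessian of f(x,y) = -1*x^2 - 2*x*y - 4*y^2 - 3*x + 2*y + 12 is:
H = [[-2, -2], [-2, -8]]
Trace = -2 - 8 = -10
Determinant = -2*-8 - (-2)^2 = 12
Discriminant = (-10)^2 - 4*12 = 52.0
Eigenvalues: lambda_1 = -8.6056, lambda_2 = -1.3944
The function is not convex.

0


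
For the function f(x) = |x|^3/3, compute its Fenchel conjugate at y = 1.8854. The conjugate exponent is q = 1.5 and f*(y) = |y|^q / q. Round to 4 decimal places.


The conjugate exponent q satisfies 1/p + 1/q = 1.
p = 3, so q = 3/(3 - 1) = 1.5
|y|^q = 1.8854^1.5 = 2.5888
f*(1.8854) = 2.5888 / 1.5 = 1.7259


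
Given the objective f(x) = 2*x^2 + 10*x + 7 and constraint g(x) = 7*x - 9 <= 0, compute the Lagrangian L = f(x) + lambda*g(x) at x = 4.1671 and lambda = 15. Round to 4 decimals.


Step 1: Evaluate f(x).
f(4.1671) = 2*4.1671^2 + 10*4.1671 + 7 = 83.4004
Step 2: Evaluate g(x).
g(4.1671) = 7*4.1671 - 9 = 20.1697
Step 3: Compute Lagrangian.
L = 83.4004 + 15*20.1697 = 385.9459


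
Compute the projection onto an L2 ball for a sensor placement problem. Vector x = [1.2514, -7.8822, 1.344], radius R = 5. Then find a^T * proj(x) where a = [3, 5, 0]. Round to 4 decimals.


Step 1: Compute ||x|| (intermediates to 6 decimals).
||x|| = sqrt(1.2514^2 + (-7.8822)^2 + 1.344^2) = 8.093294
Step 2: Project.
Since ||x|| > R, scale = R/||x|| = 5/8.093294 = 0.617795, proj(x) = scale * x
proj(x) = [0.773109, -4.869584, 0.830316]
Step 3: Dot product.
a^T * proj(x) = 3*0.773109 + 5*(-4.869584) + 0*0.830316 = -22.0286


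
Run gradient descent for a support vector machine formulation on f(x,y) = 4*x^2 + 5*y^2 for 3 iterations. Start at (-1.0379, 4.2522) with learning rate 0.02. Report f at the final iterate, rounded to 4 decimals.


Gradient descent on f(x,y) = 4*x^2 + 5*y^2.
Starting point: (-1.0379, 4.2522), alpha = 0.02
Step 1: grad_x = 2*4*-1.0379 = -8.3032, grad_y = 2*5*4.2522 = 42.522
  x_1 = -1.0379 - 0.02*-8.3032 = -0.8718
  y_1 = 4.2522 - 0.02*42.522 = 3.4018
Step 2: grad_x = 2*4*-0.8718 = -6.9747, grad_y = 2*5*3.4018 = 34.0176
  x_2 = -0.8718 - 0.02*-6.9747 = -0.7323
  y_2 = 3.4018 - 0.02*34.0176 = 2.7214
Step 3: grad_x = 2*4*-0.7323 = -5.8587, grad_y = 2*5*2.7214 = 27.2141
  x_3 = -0.7323 - 0.02*-5.8587 = -0.6152
  y_3 = 2.7214 - 0.02*27.2141 = 2.1771
f(-0.6152, 2.1771) = 4*(-0.6152)^2 + 5*2.1771^2 = 25.2131


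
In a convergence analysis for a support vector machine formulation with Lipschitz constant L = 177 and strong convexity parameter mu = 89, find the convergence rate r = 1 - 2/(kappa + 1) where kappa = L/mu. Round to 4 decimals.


Step 1: Compute the condition number.
kappa = L/mu = 177/89 = 1.9888
Step 2: Compute the convergence rate.
r = 1 - 2/(kappa + 1) = 1 - 2*mu/(L + mu) = (L - mu)/(L + mu) = 88/266 = 0.3308


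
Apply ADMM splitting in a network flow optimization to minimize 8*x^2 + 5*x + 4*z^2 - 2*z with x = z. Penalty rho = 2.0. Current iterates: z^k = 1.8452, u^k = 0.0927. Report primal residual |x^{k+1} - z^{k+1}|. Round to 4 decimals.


ADMM iteration with rho = 2.0, z^k = 1.8452, u^k = 0.0927
Step 1: x-update.
Minimize 8*x^2 + 5*x + (2.0/2)*(x - 1.8452 + 0.0927)^2
FOC: (2*8 + 2.0)*x = -5 + 2.0*(1.8452 - 0.0927)
x^{k+1} = -0.0831
Step 2: z-update.
Minimize 4*z^2 - 2*z + (2.0/2)*(-0.0831 - z + 0.0927)^2
FOC: (2*4 + 2.0)*z = 2 + 2.0*(-0.0831 + 0.0927)
z^{k+1} = 0.2019
Step 3: u-update.
u^{k+1} = 0.0927 - 0.0831 - 0.2019 = -0.1923
Step 4: Primal residual = |-0.0831 - 0.2019| = 0.285


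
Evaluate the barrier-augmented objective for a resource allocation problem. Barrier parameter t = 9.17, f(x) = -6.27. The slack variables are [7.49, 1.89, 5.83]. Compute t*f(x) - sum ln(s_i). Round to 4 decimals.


Step 1: Compute log-barrier.
ln values: [2.0136, 0.6366, 1.763]
phi = -(2.0136 + 0.6366 + 1.763) = -4.4132
Step 2: Compute augmented objective.
t*f(x) = 9.17*-6.27 = -57.4959
Total = -57.4959 - 4.4132 = -61.9091


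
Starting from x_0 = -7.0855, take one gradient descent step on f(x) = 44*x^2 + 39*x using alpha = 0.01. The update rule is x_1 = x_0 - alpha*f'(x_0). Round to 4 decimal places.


We compute the gradient at x_0 and apply the update.
f'(x) = 88*x + 39
f'(-7.0855) = 88*-7.0855 + 39 = -584.524
x_1 = -7.0855 - 0.01*-584.524 = -1.2403


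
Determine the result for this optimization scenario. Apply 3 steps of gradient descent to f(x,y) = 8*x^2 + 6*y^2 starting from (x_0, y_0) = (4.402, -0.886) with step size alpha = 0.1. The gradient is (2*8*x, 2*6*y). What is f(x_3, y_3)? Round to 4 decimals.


Gradient descent on f(x,y) = 8*x^2 + 6*y^2.
Starting point: (4.402, -0.886), alpha = 0.1
Step 1: grad_x = 2*8*4.402 = 70.432, grad_y = 2*6*-0.886 = -10.632
  x_1 = 4.402 - 0.1*70.432 = -2.6412
  y_1 = -0.886 - 0.1*-10.632 = 0.1772
Step 2: grad_x = 2*8*-2.6412 = -42.2592, grad_y = 2*6*0.1772 = 2.1264
  x_2 = -2.6412 - 0.1*-42.2592 = 1.5847
  y_2 = 0.1772 - 0.1*2.1264 = -0.0354
Step 3: grad_x = 2*8*1.5847 = 25.3555, grad_y = 2*6*-0.0354 = -0.4253
  x_3 = 1.5847 - 0.1*25.3555 = -0.9508
  y_3 = -0.0354 - 0.1*-0.4253 = 0.0071
f(-0.9508, 0.0071) = 8*(-0.9508)^2 + 6*0.0071^2 = 7.233


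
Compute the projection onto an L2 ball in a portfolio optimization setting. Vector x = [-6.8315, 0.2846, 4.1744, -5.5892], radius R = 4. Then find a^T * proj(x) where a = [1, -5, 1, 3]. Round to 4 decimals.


Step 1: Compute ||x|| (intermediates to 6 decimals).
||x|| = sqrt((-6.8315)^2 + 0.2846^2 + 4.1744^2 + (-5.5892)^2) = 9.768068
Step 2: Project.
Since ||x|| > R, scale = R/||x|| = 4/9.768068 = 0.409498, proj(x) = scale * x
proj(x) = [-2.797486, 0.116543, 1.709408, -2.288766]
Step 3: Dot product.
a^T * proj(x) = 1*(-2.797486) - 5*0.116543 + 1*1.709408 + 3*(-2.288766) = -8.5371


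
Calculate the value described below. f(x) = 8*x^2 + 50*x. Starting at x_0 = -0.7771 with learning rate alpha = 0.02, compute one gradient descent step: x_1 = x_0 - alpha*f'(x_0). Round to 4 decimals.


We compute the gradient at x_0 and apply the update.
f'(x) = 16*x + 50
f'(-0.7771) = 16*-0.7771 + 50 = 37.5664
x_1 = -0.7771 - 0.02*37.5664 = -1.5284


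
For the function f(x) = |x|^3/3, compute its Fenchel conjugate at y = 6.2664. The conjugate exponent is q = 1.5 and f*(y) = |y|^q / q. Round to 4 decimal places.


The conjugate exponent q satisfies 1/p + 1/q = 1.
p = 3, so q = 3/(3 - 1) = 1.5
|y|^q = 6.2664^1.5 = 15.6865
f*(6.2664) = 15.6865 / 1.5 = 10.4577


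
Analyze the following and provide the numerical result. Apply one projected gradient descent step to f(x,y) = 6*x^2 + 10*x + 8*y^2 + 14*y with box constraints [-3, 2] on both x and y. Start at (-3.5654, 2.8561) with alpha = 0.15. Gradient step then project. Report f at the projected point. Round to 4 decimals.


Step 1: Compute gradient at (-3.5654, 2.8561).
grad_x = 2*6*-3.5654 + 10 = -32.7848
grad_y = 2*8*2.8561 + 14 = 59.6976
Step 2: Gradient step.
x_raw = -3.5654 - 0.15*-32.7848 = 1.3523
y_raw = 2.8561 - 0.15*59.6976 = -6.0985
Step 3: Project onto [-3, 2].
x_proj = clip(1.3523) = 1.3523
y_proj = clip(-6.0985) = -3.0
Step 4: Evaluate f.
f(1.3523, -3.0) = 54.4958


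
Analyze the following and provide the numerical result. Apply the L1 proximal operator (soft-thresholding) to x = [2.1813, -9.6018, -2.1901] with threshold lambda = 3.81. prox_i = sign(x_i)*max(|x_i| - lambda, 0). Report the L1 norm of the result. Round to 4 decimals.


Soft-thresholding with lambda = 3.81:
prox(2.1813) = sign(2.1813)*max(|2.1813| - 3.81, 0) = 0.0
prox(-9.6018) = sign(-9.6018)*max(|-9.6018| - 3.81, 0) = -5.7918
prox(-2.1901) = sign(-2.1901)*max(|-2.1901| - 3.81, 0) = 0.0
prox(x) = [0.0, -5.7918, 0.0]
||prox(x)||_1 = 0.0 + 5.7918 + 0.0 = 5.7918


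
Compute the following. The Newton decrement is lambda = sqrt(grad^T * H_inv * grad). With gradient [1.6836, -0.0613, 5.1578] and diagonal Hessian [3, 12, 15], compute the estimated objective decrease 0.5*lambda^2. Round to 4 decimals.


Step 1: H is diagonal, so H^(-1) * g = [0.5612, -0.0051, 0.3439].
Step 2: g^T H^(-1) g = sum_i g_i^2 / H_ii
  = (1.6836)^2/3 + (-0.0613)^2/12 + (5.1578)^2/15
  = 0.9448 + 0.0003 + 1.7735 = 2.7187
Step 3: Objective decrease = 0.5 * g^T H^(-1) g = 1.3593


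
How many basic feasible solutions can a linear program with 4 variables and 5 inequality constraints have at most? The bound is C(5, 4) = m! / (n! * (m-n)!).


Each vertex corresponds to some choice of n active constraints out of m, so the number of vertices is at most C(m, n) = m! / (n!(m-n)!).
m = 5, n = 4
Numerator: 5 * 4 * 3 * 2
Denominator: 4! = 24
C(5, 4) = 5


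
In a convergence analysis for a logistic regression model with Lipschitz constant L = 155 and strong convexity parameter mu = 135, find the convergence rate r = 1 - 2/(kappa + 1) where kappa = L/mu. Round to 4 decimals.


Step 1: Compute the condition number.
kappa = L/mu = 155/135 = 1.1481
Step 2: Compute the convergence rate.
r = 1 - 2/(kappa + 1) = 1 - 2*mu/(L + mu) = (L - mu)/(L + mu) = 20/290 = 0.069


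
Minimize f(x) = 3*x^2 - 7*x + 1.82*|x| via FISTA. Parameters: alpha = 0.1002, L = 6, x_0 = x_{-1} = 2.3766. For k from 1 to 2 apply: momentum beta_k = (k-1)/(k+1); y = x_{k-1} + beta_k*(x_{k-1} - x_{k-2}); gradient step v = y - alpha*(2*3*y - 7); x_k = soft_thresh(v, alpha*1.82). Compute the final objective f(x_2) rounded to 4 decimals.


FISTA on f(x) = 3*x^2 - 7*x + 1.82*|x|
L = 6, alpha = 0.1002
Iteration 1: beta = 0.0, y = 2.3766 + 0.0*(2.3766 - 2.3766) = 2.3766
  grad(y) = 7.2596, v = y - alpha*grad = 1.6492
  prox(v) = soft_thresh(1.6492, 0.1824) = 1.4668
Iteration 2: beta = 0.3333, y = 1.4668 + 0.3333*(1.4668 - 2.3766) = 1.1636
  grad(y) = -0.0186, v = y - alpha*grad = 1.1654
  prox(v) = soft_thresh(1.1654, 0.1824) = 0.9831
f(x_2) = 3*0.9831^2 - 7*0.9831 + 1.82*|0.9831| = -2.193


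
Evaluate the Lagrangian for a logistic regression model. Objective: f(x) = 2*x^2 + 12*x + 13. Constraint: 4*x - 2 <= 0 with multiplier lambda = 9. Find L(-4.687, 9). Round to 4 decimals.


Step 1: Evaluate f(x).
f(-4.687) = 2*(-4.687)^2 + 12*(-4.687) + 13 = 0.6919
Step 2: Evaluate g(x).
g(-4.687) = 4*-4.687 - 2 = -20.748
Step 3: Compute Lagrangian.
L = 0.6919 + 9*-20.748 = -186.0401


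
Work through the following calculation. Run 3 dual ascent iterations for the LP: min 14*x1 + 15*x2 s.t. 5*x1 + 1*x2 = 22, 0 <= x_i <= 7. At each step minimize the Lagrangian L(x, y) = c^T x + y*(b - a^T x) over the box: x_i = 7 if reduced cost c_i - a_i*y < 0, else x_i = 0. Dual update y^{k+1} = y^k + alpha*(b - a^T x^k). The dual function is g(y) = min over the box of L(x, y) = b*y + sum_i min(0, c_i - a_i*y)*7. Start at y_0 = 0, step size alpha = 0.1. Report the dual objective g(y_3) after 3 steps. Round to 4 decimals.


Dual ascent for LP: min 14*x1 + 15*x2, 5*x1 + 1*x2 = 22, 0 <= x_i <= 7
Step 1: y^k = 0.0, reduced costs: (14.0, 15.0)
  x^k = (0.0, 0.0), subgradient = b - a^T x = 22.0
  y^{k+1} = 0.0 + 0.1*22.0 = 2.2
Step 2: y^k = 2.2, reduced costs: (3.0, 12.8)
  x^k = (0.0, 0.0), subgradient = b - a^T x = 22.0
  y^{k+1} = 2.2 + 0.1*22.0 = 4.4
Step 3: y^k = 4.4, reduced costs: (-8.0, 10.6)
  x^k = (7.0, 0.0), subgradient = b - a^T x = -13.0
  y^{k+1} = 4.4 + 0.1*-13.0 = 3.1
Dual objective at y_3 = 3.1: reduced costs (-1.5, 11.9), box minimizer x = (7.0, 0.0)
g(y_3) = b*y + (c1 - a1*y)*x1 + (c2 - a2*y)*x2 = 22*3.1 + (-1.5)*7.0 + 11.9*0.0 = 68.2 - 10.5 + 0.0 = 57.7


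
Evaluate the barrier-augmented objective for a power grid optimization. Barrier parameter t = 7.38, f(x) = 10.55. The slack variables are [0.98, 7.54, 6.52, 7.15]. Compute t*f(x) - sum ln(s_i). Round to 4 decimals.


Step 1: Compute log-barrier.
ln values: [-0.0202, 2.0202, 1.8749, 1.9671]
phi = -(-0.0202 + 2.0202 + 1.8749 + 1.9671) = -5.842
Step 2: Compute augmented objective.
t*f(x) = 7.38*10.55 = 77.859
Total = 77.859 - 5.842 = 72.017


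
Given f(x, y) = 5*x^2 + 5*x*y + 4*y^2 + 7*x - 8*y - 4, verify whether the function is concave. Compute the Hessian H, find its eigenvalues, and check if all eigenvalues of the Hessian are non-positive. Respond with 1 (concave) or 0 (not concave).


The Hessian of f(x,y) = 5*x^2 + 5*x*y + 4*y^2 + 7*x - 8*y - 4 is:
H = [[10, 5], [5, 8]]
Trace = 10 + 8 = 18
Determinant = 10*8 - (5)^2 = 55
Discriminant = (18)^2 - 4*55 = 104.0
Eigenvalues: lambda_1 = 3.901, lambda_2 = 14.099
The function is not concave.

0


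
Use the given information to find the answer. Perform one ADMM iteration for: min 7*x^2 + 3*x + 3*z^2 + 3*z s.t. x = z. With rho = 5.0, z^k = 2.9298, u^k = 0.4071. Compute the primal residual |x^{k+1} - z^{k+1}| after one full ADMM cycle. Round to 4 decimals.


ADMM iteration with rho = 5.0, z^k = 2.9298, u^k = 0.4071
Step 1: x-update.
Minimize 7*x^2 + 3*x + (5.0/2)*(x - 2.9298 + 0.4071)^2
FOC: (2*7 + 5.0)*x = -3 + 5.0*(2.9298 - 0.4071)
x^{k+1} = 0.506
Step 2: z-update.
Minimize 3*z^2 + 3*z + (5.0/2)*(0.506 - z + 0.4071)^2
FOC: (2*3 + 5.0)*z = -3 + 5.0*(0.506 + 0.4071)
z^{k+1} = 0.1423
Step 3: u-update.
u^{k+1} = 0.4071 + 0.506 - 0.1423 = 0.7708
Step 4: Primal residual = |0.506 - 0.1423| = 0.3637


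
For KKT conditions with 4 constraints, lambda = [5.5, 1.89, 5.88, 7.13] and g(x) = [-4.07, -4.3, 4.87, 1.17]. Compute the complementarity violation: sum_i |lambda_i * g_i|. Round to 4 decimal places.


KKT complementary slackness check:
lambda_1 * g_1 = 5.5 * -4.07 = -22.385
lambda_2 * g_2 = 1.89 * -4.3 = -8.127
lambda_3 * g_3 = 5.88 * 4.87 = 28.6356
lambda_4 * g_4 = 7.13 * 1.17 = 8.3421
Total violation = 22.385 + 8.127 + 28.6356 + 8.3421 = 67.4897


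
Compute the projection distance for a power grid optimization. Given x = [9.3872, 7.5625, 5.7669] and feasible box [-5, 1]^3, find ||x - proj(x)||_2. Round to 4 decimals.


Project each component onto [-5, 1].
clip(9.3872) = 1.0, clip(7.5625) = 1.0, clip(5.7669) = 1.0
Projection = [1.0, 1.0, 1.0]
Squared diffs: [70.3451, 43.0664, 22.7233]
Distance = sqrt(136.1348) = 11.6677


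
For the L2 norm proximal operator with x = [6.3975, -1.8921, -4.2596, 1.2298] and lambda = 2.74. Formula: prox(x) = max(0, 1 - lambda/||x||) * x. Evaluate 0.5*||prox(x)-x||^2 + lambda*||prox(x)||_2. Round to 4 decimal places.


Step 1: Compute ||x||.
||x|| = 8.0103
Step 2: Compute scaling factor.
scale = max(0, 1 - 2.74/8.0103) = 0.6579
Step 3: prox(x) = [4.2092, -1.2449, -2.8026, 0.8091]
||prox(x)|| = 5.2703
Step 4: Proximal objective.
0.5*||prox-x||^2 = 3.7538
lambda*||prox|| = 14.4406
Total = 18.1944


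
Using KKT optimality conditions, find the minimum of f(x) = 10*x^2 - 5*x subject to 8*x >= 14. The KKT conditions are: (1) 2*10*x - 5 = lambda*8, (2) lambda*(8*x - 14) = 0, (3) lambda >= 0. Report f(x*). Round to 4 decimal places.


Step 1: Try lambda = 0 (constraint inactive).
x_unc = 5/(2*10) = 0.25
Check: 8*0.25 = 2.0 < 14 -- violated!
Step 2: Constraint must be active: 8*x = 14
x* = 14/8 = 1.75
lambda = (2*10*1.75 - 5)/8 = 3.75
Step 3: Compute optimal value.
f(x*) = 10*1.75^2 - 5*1.75 = 21.875


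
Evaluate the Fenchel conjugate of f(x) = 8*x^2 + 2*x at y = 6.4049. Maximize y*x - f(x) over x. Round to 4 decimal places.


f*(y) = sup_x {y*x - a*x^2 - b*x} = sup_x {(y-b)*x - a*x^2}
FOC: (y - b) - 2a*x = 0 => x* = (y - b)/(2a)
x* = (6.4049 - 2)/(2*8) = 0.2753
f*(6.4049) = (y-b)^2/(4a) = (6.4049 - 2)^2/(4*8)
= 19.4031/32 = 0.6063


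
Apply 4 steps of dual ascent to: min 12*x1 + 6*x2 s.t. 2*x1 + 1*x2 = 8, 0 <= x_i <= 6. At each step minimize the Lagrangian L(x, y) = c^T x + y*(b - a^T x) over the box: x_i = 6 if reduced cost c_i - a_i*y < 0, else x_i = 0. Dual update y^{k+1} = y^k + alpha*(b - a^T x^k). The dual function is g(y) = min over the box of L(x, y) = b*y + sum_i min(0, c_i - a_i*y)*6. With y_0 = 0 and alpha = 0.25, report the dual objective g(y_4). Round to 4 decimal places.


Dual ascent for LP: min 12*x1 + 6*x2, 2*x1 + 1*x2 = 8, 0 <= x_i <= 6
Step 1: y^k = 0.0, reduced costs: (12.0, 6.0)
  x^k = (0.0, 0.0), subgradient = b - a^T x = 8.0
  y^{k+1} = 0.0 + 0.25*8.0 = 2.0
Step 2: y^k = 2.0, reduced costs: (8.0, 4.0)
  x^k = (0.0, 0.0), subgradient = b - a^T x = 8.0
  y^{k+1} = 2.0 + 0.25*8.0 = 4.0
Step 3: y^k = 4.0, reduced costs: (4.0, 2.0)
  x^k = (0.0, 0.0), subgradient = b - a^T x = 8.0
  y^{k+1} = 4.0 + 0.25*8.0 = 6.0
Step 4: y^k = 6.0, reduced costs: (0.0, 0.0)
  x^k = (0.0, 0.0), subgradient = b - a^T x = 8.0
  y^{k+1} = 6.0 + 0.25*8.0 = 8.0
Dual objective at y_4 = 8.0: reduced costs (-4.0, -2.0), box minimizer x = (6.0, 6.0)
g(y_4) = b*y + (c1 - a1*y)*x1 + (c2 - a2*y)*x2 = 8*8.0 + (-4.0)*6.0 + (-2.0)*6.0 = 64.0 - 24.0 - 12.0 = 28.0


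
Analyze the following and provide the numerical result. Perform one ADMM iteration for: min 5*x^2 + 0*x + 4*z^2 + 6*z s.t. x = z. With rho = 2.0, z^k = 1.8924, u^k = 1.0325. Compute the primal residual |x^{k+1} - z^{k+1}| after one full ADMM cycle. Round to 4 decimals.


ADMM iteration with rho = 2.0, z^k = 1.8924, u^k = 1.0325
Step 1: x-update.
Minimize 5*x^2 + 0*x + (2.0/2)*(x - 1.8924 + 1.0325)^2
FOC: (2*5 + 2.0)*x = 0 + 2.0*(1.8924 - 1.0325)
x^{k+1} = 0.1433
Step 2: z-update.
Minimize 4*z^2 + 6*z + (2.0/2)*(0.1433 - z + 1.0325)^2
FOC: (2*4 + 2.0)*z = -6 + 2.0*(0.1433 + 1.0325)
z^{k+1} = -0.3648
Step 3: u-update.
u^{k+1} = 1.0325 + 0.1433 + 0.3648 = 1.5407
Step 4: Primal residual = |0.1433 + 0.3648| = 0.5082


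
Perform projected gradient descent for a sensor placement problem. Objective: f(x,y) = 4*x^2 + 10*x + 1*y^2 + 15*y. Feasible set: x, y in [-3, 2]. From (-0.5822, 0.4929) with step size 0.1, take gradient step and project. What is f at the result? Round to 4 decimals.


Step 1: Compute gradient at (-0.5822, 0.4929).
grad_x = 2*4*-0.5822 + 10 = 5.3424
grad_y = 2*1*0.4929 + 15 = 15.9858
Step 2: Gradient step.
x_raw = -0.5822 - 0.1*5.3424 = -1.1164
y_raw = 0.4929 - 0.1*15.9858 = -1.1057
Step 3: Project onto [-3, 2].
x_proj = clip(-1.1164) = -1.1164
y_proj = clip(-1.1057) = -1.1057
Step 4: Evaluate f.
f(-1.1164, -1.1057) = -21.5413


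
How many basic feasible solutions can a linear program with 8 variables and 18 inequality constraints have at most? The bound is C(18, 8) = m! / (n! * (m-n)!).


Each vertex corresponds to some choice of n active constraints out of m, so the number of vertices is at most C(m, n) = m! / (n!(m-n)!).
m = 18, n = 8
Numerator: 18 * 17 * 16 * 15 * 14 * 13 * 12 * 11
Denominator: 8! = 40320
C(18, 8) = 43758


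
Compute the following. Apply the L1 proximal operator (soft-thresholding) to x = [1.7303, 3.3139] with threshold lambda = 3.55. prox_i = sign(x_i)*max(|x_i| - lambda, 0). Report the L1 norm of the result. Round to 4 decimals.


Soft-thresholding with lambda = 3.55:
prox(1.7303) = sign(1.7303)*max(|1.7303| - 3.55, 0) = 0.0
prox(3.3139) = sign(3.3139)*max(|3.3139| - 3.55, 0) = 0.0
prox(x) = [0.0, 0.0]
||prox(x)||_1 = 0.0 + 0.0 = 0.0


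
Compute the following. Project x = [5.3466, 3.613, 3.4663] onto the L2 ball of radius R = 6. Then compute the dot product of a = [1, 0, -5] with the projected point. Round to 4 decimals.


Step 1: Compute ||x|| (intermediates to 6 decimals).
||x|| = sqrt(5.3466^2 + 3.613^2 + 3.4663^2) = 7.324967
Step 2: Project.
Since ||x|| > R, scale = R/||x|| = 6/7.324967 = 0.819116, proj(x) = scale * x
proj(x) = [4.379486, 2.959466, 2.839302]
Step 3: Dot product.
a^T * proj(x) = 1*4.379486 + 0*2.959466 - 5*2.839302 = -9.817


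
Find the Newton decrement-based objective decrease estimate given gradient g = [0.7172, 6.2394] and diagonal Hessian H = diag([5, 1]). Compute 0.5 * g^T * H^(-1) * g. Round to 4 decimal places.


Step 1: H is diagonal, so H^(-1) * g = [0.1434, 6.2394].
Step 2: g^T H^(-1) g = sum_i g_i^2 / H_ii
  = (0.7172)^2/5 + (6.2394)^2/1
  = 0.1029 + 38.9301 = 39.033
Step 3: Objective decrease = 0.5 * g^T H^(-1) g = 19.5165


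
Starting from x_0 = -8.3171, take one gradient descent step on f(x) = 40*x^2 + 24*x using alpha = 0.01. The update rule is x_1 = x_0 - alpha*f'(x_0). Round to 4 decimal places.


We compute the gradient at x_0 and apply the update.
f'(x) = 80*x + 24
f'(-8.3171) = 80*-8.3171 + 24 = -641.368
x_1 = -8.3171 - 0.01*-641.368 = -1.9034


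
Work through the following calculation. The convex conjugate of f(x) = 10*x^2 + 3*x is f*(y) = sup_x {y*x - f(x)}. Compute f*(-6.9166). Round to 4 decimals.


f*(y) = sup_x {y*x - a*x^2 - b*x} = sup_x {(y-b)*x - a*x^2}
FOC: (y - b) - 2a*x = 0 => x* = (y - b)/(2a)
x* = (-6.9166 - 3)/(2*10) = -0.4958
f*(-6.9166) = (y-b)^2/(4a) = (-6.9166 - 3)^2/(4*10)
= 98.339/40 = 2.4585


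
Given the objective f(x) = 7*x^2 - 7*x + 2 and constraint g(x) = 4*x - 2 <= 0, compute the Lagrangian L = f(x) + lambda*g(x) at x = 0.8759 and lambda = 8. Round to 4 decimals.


Step 1: Evaluate f(x).
f(0.8759) = 7*0.8759^2 - 7*0.8759 + 2 = 1.2391
Step 2: Evaluate g(x).
g(0.8759) = 4*0.8759 - 2 = 1.5036
Step 3: Compute Lagrangian.
L = 1.2391 + 8*1.5036 = 13.2679


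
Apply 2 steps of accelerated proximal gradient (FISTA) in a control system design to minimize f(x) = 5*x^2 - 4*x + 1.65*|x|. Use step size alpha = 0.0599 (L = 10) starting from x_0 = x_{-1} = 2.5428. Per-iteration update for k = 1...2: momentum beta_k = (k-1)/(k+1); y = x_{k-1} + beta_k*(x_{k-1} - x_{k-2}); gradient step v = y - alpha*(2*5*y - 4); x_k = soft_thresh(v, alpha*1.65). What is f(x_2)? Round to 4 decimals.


FISTA on f(x) = 5*x^2 - 4*x + 1.65*|x|
L = 10, alpha = 0.0599
Iteration 1: beta = 0.0, y = 2.5428 + 0.0*(2.5428 - 2.5428) = 2.5428
  grad(y) = 21.428, v = y - alpha*grad = 1.2593
  prox(v) = soft_thresh(1.2593, 0.0988) = 1.1604
Iteration 2: beta = 0.3333, y = 1.1604 + 0.3333*(1.1604 - 2.5428) = 0.6996
  grad(y) = 2.9964, v = y - alpha*grad = 0.5202
  prox(v) = soft_thresh(0.5202, 0.0988) = 0.4213
f(x_2) = 5*0.4213^2 - 4*0.4213 + 1.65*|0.4213| = -0.1026


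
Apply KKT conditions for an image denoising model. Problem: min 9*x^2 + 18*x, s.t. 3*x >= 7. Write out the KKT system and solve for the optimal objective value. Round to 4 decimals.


Step 1: Try lambda = 0 (constraint inactive).
x_unc = -18/(2*9) = -1.0
Check: 3*-1.0 = -3.0 < 7 -- violated!
Step 2: Constraint must be active: 3*x = 7
x* = 7/3 = 2.3333 (rounded; the exact value 7/3 is used below)
lambda = (2*9*(7/3) + 18)/3 = 20.0
Step 3: Compute optimal value.
f(x*) = 9*(7/3)^2 + 18*(7/3) = 91.0


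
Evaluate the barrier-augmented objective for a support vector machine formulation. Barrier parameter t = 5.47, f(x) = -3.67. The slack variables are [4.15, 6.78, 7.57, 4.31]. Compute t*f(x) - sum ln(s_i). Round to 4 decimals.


Step 1: Compute log-barrier.
ln values: [1.4231, 1.914, 2.0242, 1.4609]
phi = -(1.4231 + 1.914 + 2.0242 + 1.4609) = -6.8222
Step 2: Compute augmented objective.
t*f(x) = 5.47*-3.67 = -20.0749
Total = -20.0749 - 6.8222 = -26.8971


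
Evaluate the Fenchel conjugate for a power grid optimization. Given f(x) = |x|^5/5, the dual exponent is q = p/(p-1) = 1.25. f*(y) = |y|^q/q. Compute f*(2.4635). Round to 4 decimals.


The conjugate exponent q satisfies 1/p + 1/q = 1.
p = 5, so q = 5/(5 - 1) = 1.25
|y|^q = 2.4635^1.25 = 3.0863
f*(2.4635) = 3.0863 / 1.25 = 2.4691


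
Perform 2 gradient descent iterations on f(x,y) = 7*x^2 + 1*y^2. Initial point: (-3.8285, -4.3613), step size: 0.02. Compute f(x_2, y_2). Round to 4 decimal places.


Gradient descent on f(x,y) = 7*x^2 + 1*y^2.
Starting point: (-3.8285, -4.3613), alpha = 0.02
Step 1: grad_x = 2*7*-3.8285 = -53.599, grad_y = 2*1*-4.3613 = -8.7226
  x_1 = -3.8285 - 0.02*-53.599 = -2.7565
  y_1 = -4.3613 - 0.02*-8.7226 = -4.1868
Step 2: grad_x = 2*7*-2.7565 = -38.5913, grad_y = 2*1*-4.1868 = -8.3737
  x_2 = -2.7565 - 0.02*-38.5913 = -1.9847
  y_2 = -4.1868 - 0.02*-8.3737 = -4.0194
f(-1.9847, -4.0194) = 7*(-1.9847)^2 + 1*(-4.0194)^2 = 43.7285
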